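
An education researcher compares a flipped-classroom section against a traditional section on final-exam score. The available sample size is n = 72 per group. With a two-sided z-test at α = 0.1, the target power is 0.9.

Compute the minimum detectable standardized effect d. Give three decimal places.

Need Φ(δ − 1.645) = 0.9, so δ = 1.645 + 1.282 = 2.926.
(Lower-tail contribution to power is negligible for δ > 0.)
δ = d·√(n/2) ⇒ d = δ/√(n/2) = 2.926/√(72/2) = 0.4877.

d ≈ 0.488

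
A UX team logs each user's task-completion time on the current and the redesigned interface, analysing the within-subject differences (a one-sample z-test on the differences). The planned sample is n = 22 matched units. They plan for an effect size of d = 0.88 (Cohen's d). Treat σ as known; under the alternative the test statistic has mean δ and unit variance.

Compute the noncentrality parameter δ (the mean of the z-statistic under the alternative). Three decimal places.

δ ≈ 4.128

The noncentrality parameter scales effect size by the design's sample-size factor: δ = d·√n = 0.88 × √22 = 4.1276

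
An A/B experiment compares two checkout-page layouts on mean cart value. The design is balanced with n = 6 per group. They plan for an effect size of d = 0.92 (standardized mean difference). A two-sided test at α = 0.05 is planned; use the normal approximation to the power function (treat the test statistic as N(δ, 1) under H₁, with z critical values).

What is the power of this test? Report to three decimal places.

Noncentrality parameter: δ = d·√(n/2) = 0.92 × √(6/2) = 1.5935
Two-sided α = 0.05 → critical value z_{0.025} = 1.960.
Power = Φ(δ − 1.960) + Φ(−δ − 1.960) = Φ(-0.366) + Φ(-3.553) = 0.3570 + 0.0002 = 0.3572.

Power ≈ 0.357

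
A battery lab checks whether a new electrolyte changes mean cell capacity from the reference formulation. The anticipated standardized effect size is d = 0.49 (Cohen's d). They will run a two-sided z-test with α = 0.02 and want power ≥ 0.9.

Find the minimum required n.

Set Φ(δ − 2.326) = 0.9; then δ − 2.326 = Φ⁻¹(0.9) = 1.282, giving δ = 3.608.
(The Φ(−δ − z_{α/2}) term is vanishingly small for δ > 0 and is dropped in the standard sample-size formula.)
δ = d·√n ⇒ n = (δ/d)² = (3.608 / 0.49)² = 54.21.
Round up to the next whole unit.

n = 55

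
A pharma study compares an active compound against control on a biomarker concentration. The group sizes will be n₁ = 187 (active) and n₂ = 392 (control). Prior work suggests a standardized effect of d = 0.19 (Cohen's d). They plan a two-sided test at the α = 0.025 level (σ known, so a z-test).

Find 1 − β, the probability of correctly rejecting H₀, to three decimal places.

Power ≈ 0.459

Noncentrality parameter: δ = d / √(1/n₁ + 1/n₂) = 0.19 / √(1/187 + 1/392) = 2.1379
Critical value for a two-sided test at α = 0.025: z_{α/2} = 2.241.
Power = Φ(δ − 2.241) + Φ(−δ − 2.241) = Φ(-0.104) + Φ(-4.379) = 0.4588 + 0.0000 = 0.4588.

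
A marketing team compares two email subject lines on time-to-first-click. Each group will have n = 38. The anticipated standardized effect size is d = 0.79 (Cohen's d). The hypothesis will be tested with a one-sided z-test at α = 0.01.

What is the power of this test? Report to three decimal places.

Power ≈ 0.868

Noncentrality parameter: δ = d·√(n/2) = 0.79 × √(38/2) = 3.4435
Critical value for a one-sided test at α = 0.01: z_α = 2.326.
Power = P(Z > 2.326 − δ) = Φ(1.117) = 0.8680.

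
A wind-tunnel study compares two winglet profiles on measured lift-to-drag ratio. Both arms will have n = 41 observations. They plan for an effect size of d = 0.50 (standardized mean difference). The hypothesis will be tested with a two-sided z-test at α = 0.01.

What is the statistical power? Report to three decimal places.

Noncentrality parameter: δ = d·√(n/2) = 0.50 × √(41/2) = 2.2638
Two-sided α = 0.01 → critical value z_{0.005} = 2.576.
Power = Φ(δ − 2.576) + Φ(−δ − 2.576) = Φ(-0.312) + Φ(-4.840) = 0.3775 + 0.0000 = 0.3775.

Power ≈ 0.378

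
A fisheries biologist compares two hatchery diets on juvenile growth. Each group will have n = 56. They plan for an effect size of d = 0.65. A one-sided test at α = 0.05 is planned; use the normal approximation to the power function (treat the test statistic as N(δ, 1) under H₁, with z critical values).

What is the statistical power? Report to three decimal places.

Noncentrality parameter: λ = d·√(n/2) = 0.65 × √(56/2) = 3.4395
One-sided α = 0.05 → critical value z_{0.05} = 1.645.
Power = P(Z > 1.645 − λ) = Φ(1.795) = 0.9636.

Power ≈ 0.964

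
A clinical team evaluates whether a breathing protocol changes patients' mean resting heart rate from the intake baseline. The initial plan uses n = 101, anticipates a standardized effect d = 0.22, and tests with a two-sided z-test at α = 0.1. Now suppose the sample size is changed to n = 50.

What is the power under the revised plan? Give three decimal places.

Power ≈ 0.465

With n = 50: δ = d·√n = 0.22 × √50 = 1.5556. Critical value z_{0.05} = 1.645.
Revised power = Φ(δ − 1.645) + Φ(−δ − 1.645) = Φ(-0.089) + Φ(-3.200) = 0.4645 + 0.0007 = 0.4651.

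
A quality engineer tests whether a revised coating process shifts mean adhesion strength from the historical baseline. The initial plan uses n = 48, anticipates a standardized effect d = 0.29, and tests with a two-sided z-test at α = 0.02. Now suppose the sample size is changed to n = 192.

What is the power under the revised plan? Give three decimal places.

Power ≈ 0.955

With n = 192: δ = d·√n = 0.29 × √192 = 4.0184. Critical value z_{0.01} = 2.326.
Revised power = Φ(δ − 2.326) + Φ(−δ − 2.326) = Φ(1.692) + Φ(-6.345) = 0.9547 + 0.0000 = 0.9547.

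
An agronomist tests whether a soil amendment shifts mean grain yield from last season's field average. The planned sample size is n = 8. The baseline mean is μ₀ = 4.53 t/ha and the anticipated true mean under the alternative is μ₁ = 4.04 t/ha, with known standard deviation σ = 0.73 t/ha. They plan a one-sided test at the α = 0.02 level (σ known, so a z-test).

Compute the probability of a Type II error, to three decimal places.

Standardized effect: d = |μ₁ − μ₀| / σ = |4.04 − 4.53| / 0.73 = 0.6712
Noncentrality parameter: δ = d·√n = 0.6712 × √8 = 1.8985
One-sided α = 0.02 → critical value z_{0.02} = 2.054.
Power = P(Z > 2.054 − δ) = Φ(-0.155) = 0.4383.
Type II error: β = 1 − power = 1 − 0.4383 = 0.5617.

β ≈ 0.562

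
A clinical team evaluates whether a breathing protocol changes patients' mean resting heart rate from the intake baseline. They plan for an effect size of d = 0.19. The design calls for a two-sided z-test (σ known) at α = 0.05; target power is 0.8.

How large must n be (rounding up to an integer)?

n = 218

Set Φ(δ − 1.960) = 0.8; then δ − 1.960 = Φ⁻¹(0.8) = 0.842, giving δ = 2.802.
(The Φ(−δ − z_{α/2}) term is vanishingly small for δ > 0 and is dropped in the standard sample-size formula.)
δ = d·√n ⇒ n = (δ/d)² = (2.802 / 0.19)² = 217.42.
Round up to the next whole unit.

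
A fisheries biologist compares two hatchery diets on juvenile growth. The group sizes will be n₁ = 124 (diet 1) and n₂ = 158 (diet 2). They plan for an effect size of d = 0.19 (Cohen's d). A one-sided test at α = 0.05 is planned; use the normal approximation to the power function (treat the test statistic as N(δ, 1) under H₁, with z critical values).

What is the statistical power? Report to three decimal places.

Noncentrality parameter: δ = d / √(1/n₁ + 1/n₂) = 0.19 / √(1/124 + 1/158) = 1.5837
One-sided α = 0.05 → critical value z_{0.05} = 1.645.
Power = Φ(δ − 1.645) = Φ(-0.061) = 0.4756.

Power ≈ 0.476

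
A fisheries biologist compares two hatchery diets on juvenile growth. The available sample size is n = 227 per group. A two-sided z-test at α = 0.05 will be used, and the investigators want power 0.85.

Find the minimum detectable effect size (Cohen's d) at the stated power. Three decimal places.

Required noncentrality: δ = z_{0.025} + z_{0.15} = 1.960 + 1.036 = 2.996.
(Lower-tail contribution to power is negligible for δ > 0.)
δ = d·√(n/2) ⇒ d = δ/√(n/2) = 2.996/√(227/2) = 0.2813.

d ≈ 0.281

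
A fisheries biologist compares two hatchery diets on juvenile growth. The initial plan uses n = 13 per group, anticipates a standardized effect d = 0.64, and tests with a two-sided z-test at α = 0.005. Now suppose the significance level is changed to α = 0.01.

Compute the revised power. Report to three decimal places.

Power ≈ 0.173

δ = d·√(n/2) = 0.64 × √(13/2) = 1.6317 (unchanged). New critical value: z_{0.005} = 2.576.
Revised power = Φ(δ − 2.576) + Φ(−δ − 2.576) = Φ(-0.944) + Φ(-4.208) = 0.1725 + 0.0000 = 0.1726.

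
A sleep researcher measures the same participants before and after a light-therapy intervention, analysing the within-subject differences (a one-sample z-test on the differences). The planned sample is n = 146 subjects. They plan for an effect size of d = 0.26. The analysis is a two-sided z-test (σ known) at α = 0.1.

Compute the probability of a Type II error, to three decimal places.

Noncentrality parameter: δ = d·√n = 0.26 × √146 = 3.1416
Two-sided α = 0.1 → critical value z_{0.05} = 1.645.
Power = Φ(δ − 1.645) + Φ(−δ − 1.645) = Φ(1.497) + Φ(-4.786) = 0.9328 + 0.0000 = 0.9328.
Type II error: β = 1 − power = 1 − 0.9328 = 0.0672.

β ≈ 0.067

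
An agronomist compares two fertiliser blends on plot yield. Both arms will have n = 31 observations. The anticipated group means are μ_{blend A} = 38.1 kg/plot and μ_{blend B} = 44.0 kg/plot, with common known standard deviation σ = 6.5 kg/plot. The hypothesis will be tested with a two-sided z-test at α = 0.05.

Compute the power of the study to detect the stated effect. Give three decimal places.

Standardized effect: d = |μ_{blend A} − μ_{blend B}| / σ = |38.1 − 44.0| / 6.5 = 0.9077
Noncentrality parameter: δ = d·√(n/2) = 0.9077 × √(31/2) = 3.5736
Two-sided α = 0.05 → critical value z_{0.025} = 1.960.
Power = Φ(δ − 1.960) + Φ(−δ − 1.960) = Φ(1.614) + Φ(-5.534) = 0.9467 + 0.0000 = 0.9467.

Power ≈ 0.947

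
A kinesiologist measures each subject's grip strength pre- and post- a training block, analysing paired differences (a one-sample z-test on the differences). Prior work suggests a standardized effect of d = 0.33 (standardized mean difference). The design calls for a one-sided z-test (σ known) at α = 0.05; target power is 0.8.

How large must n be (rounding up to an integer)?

Set Φ(δ − 1.645) = 0.8; then δ − 1.645 = Φ⁻¹(0.8) = 0.842, giving δ = 2.486.
δ = d·√n ⇒ n = (δ/d)² = (2.486 / 0.33)² = 56.77.
Rounding up, n = 57.

n = 57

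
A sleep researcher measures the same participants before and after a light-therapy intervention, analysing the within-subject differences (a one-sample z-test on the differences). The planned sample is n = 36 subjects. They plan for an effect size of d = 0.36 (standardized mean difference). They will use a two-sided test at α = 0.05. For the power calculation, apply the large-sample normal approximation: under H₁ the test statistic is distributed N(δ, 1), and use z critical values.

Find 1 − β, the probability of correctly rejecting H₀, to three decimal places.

Power ≈ 0.579

Noncentrality parameter: δ = d·√n = 0.36 × √36 = 2.1600
Two-sided α = 0.05 → critical value z_{0.025} = 1.960.
Power = Φ(δ − 1.960) + Φ(−δ − 1.960) = Φ(0.200) + Φ(-4.120) = 0.5793 + 0.0000 = 0.5793.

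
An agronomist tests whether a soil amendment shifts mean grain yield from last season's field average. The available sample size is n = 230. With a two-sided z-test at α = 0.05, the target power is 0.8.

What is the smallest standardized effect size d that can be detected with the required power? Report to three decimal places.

d ≈ 0.185

Need Φ(δ − 1.960) = 0.8, so δ = 1.960 + 0.842 = 2.802.
(The second rejection-region term Φ(−δ − z_{α/2}) is negligible and dropped.)
δ = d·√n ⇒ d = δ/√n = 2.802/√230 = 0.1847.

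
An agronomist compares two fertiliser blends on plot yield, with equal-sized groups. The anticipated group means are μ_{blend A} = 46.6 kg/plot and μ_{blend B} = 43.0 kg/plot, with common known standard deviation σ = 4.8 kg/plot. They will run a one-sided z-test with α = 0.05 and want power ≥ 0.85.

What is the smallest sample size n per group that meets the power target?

n = 26 per group

Standardized effect: d = |μ_{blend A} − μ_{blend B}| / σ = |46.6 − 43.0| / 4.8 = 0.7500
For power 0.85 need Φ(δ − z_{0.05}) = 0.85, so δ = z_{0.05} + z_{0.15} = 1.645 + 1.036 = 2.681.
δ = d·√(n/2) ⇒ n = 2(δ/d)² = 2 × (2.681 / 0.7500)² = 25.56.
Rounding up, n = 26 per group.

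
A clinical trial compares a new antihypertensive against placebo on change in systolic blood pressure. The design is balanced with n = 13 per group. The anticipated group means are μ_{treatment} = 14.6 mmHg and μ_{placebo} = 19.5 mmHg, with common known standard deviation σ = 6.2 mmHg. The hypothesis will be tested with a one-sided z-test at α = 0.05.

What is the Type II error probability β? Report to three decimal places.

Standardized effect: d = |μ_{treatment} − μ_{placebo}| / σ = |14.6 − 19.5| / 6.2 = 0.7903
Noncentrality parameter: λ = d·√(n/2) = 0.7903 × √(13/2) = 2.0149
One-sided α = 0.05 → critical value z_{0.05} = 1.645.
Power = P(Z > 1.645 − λ) = Φ(0.370) = 0.6443.
Type II error: β = 1 − power = 1 − 0.6443 = 0.3557.

β ≈ 0.356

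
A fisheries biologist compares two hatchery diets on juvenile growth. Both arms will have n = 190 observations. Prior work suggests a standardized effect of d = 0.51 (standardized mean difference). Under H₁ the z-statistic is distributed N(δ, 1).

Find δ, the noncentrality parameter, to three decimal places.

δ ≈ 4.971

δ = d·√(n/2) = 0.51 × √(190/2) = 4.9709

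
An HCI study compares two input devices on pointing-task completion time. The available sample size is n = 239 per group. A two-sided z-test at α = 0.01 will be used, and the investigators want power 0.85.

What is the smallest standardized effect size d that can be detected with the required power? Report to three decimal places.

Required noncentrality: δ = z_{0.005} + z_{0.15} = 2.576 + 1.036 = 3.612.
(The second rejection-region term Φ(−δ − z_{α/2}) is negligible and dropped.)
δ = d·√(n/2) ⇒ d = δ/√(n/2) = 3.612/√(239/2) = 0.3304.

d ≈ 0.330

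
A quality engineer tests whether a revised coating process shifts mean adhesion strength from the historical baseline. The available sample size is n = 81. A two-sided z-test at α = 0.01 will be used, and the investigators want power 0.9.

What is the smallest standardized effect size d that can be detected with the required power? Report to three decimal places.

Required noncentrality: δ = z_{0.005} + z_{0.10} = 2.576 + 1.282 = 3.857.
(Lower-tail contribution to power is negligible for δ > 0.)
δ = d·√n ⇒ d = δ/√n = 3.857/√81 = 0.4286.

d ≈ 0.429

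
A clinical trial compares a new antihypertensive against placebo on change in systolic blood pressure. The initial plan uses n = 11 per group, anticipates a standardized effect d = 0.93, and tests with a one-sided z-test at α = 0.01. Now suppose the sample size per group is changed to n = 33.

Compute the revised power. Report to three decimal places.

Power ≈ 0.927

With n = 33 per group: δ = d·√(n/2) = 0.93 × √(33/2) = 3.7777. Critical value z_{0.01} = 2.326.
Revised power = P(Z > 2.326 − δ) = Φ(1.451) = 0.9267.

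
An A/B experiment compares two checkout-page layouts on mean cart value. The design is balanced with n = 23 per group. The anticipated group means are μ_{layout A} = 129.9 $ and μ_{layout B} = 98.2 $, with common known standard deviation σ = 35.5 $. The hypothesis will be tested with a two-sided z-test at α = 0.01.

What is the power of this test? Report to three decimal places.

Standardized effect: d = |μ_{layout A} − μ_{layout B}| / σ = |129.9 − 98.2| / 35.5 = 0.8930
Noncentrality parameter: δ = d·√(n/2) = 0.8930 × √(23/2) = 3.0282
Two-sided α = 0.01 → critical value z_{0.005} = 2.576.
Power = Φ(δ − 2.576) + Φ(−δ − 2.576) = Φ(0.452) + Φ(-5.604) = 0.6745 + 0.0000 = 0.6745.

Power ≈ 0.674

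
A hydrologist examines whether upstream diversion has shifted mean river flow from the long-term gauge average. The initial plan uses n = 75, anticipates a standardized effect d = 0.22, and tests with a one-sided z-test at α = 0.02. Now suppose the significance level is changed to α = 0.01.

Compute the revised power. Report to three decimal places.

δ = d·√n = 0.22 × √75 = 1.9053 (unchanged). New critical value: z_{0.01} = 2.326.
Revised power = P(Z > 2.326 − δ) = Φ(-0.421) = 0.3368.

Power ≈ 0.337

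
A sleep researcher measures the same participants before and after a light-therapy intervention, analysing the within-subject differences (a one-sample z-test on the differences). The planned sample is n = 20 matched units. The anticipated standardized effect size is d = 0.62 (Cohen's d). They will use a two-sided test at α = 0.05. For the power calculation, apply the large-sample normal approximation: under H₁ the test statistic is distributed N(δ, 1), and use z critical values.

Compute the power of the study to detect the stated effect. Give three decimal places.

Power ≈ 0.792

Noncentrality parameter: δ = d·√n = 0.62 × √20 = 2.7727
Two-sided α = 0.05 → critical value z_{0.025} = 1.960.
Power = Φ(δ − 1.960) + Φ(−δ − 1.960) = Φ(0.813) + Φ(-4.733) = 0.7918 + 0.0000 = 0.7918.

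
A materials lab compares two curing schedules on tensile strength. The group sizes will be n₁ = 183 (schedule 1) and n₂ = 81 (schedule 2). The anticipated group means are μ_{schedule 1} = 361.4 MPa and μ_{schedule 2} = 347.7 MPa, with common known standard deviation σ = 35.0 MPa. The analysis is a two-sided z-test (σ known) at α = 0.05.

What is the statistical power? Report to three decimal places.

Power ≈ 0.835

Standardized effect: d = |μ_{schedule 1} − μ_{schedule 2}| / σ = |361.4 − 347.7| / 35.0 = 0.3914
Noncentrality parameter: δ = d / √(1/n₁ + 1/n₂) = 0.3914 / √(1/183 + 1/81) = 2.9330
Two-sided α = 0.05 → critical value z_{0.025} = 1.960.
Power = Φ(δ − 1.960) + Φ(−δ − 1.960) = Φ(0.973) + Φ(-4.893) = 0.8347 + 0.0000 = 0.8347.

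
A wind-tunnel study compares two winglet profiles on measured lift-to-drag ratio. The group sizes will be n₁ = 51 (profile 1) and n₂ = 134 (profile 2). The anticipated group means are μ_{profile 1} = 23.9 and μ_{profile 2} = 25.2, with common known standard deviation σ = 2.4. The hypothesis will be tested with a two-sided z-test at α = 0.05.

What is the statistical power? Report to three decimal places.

Power ≈ 0.909

Standardized effect: d = |μ_{profile 1} − μ_{profile 2}| / σ = |23.9 − 25.2| / 2.4 = 0.5417
Noncentrality parameter: δ = d / √(1/n₁ + 1/n₂) = 0.5417 / √(1/51 + 1/134) = 3.2922
Two-sided α = 0.05 → critical value z_{0.025} = 1.960.
Power = Φ(δ − 1.960) + Φ(−δ − 1.960) = Φ(1.332) + Φ(-5.252) = 0.9086 + 0.0000 = 0.9086.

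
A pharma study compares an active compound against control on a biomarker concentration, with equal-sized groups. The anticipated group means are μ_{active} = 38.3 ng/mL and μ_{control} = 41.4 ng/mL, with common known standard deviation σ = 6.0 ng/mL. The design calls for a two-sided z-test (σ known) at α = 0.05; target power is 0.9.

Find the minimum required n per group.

n = 79 per group

Standardized effect: d = |μ_{active} − μ_{control}| / σ = |38.3 − 41.4| / 6.0 = 0.5167
For power 0.9 need Φ(δ − z_{0.025}) = 0.9, so δ = z_{0.025} + z_{0.10} = 1.960 + 1.282 = 3.242.
(The Φ(−δ − z_{α/2}) term is vanishingly small for δ > 0 and is dropped in the standard sample-size formula.)
δ = d·√(n/2) ⇒ n = 2(δ/d)² = 2 × (3.242 / 0.5167)² = 78.72.
Rounding up, n = 79 per group.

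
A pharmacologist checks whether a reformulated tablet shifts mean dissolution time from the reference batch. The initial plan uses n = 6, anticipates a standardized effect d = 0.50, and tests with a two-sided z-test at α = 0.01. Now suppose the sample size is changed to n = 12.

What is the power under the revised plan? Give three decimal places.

With n = 12: δ = d·√n = 0.50 × √12 = 1.7321. Critical value z_{0.005} = 2.576.
Revised power = Φ(δ − 2.576) + Φ(−δ − 2.576) = Φ(-0.844) + Φ(-4.308) = 0.1994 + 0.0000 = 0.1994.

Power ≈ 0.199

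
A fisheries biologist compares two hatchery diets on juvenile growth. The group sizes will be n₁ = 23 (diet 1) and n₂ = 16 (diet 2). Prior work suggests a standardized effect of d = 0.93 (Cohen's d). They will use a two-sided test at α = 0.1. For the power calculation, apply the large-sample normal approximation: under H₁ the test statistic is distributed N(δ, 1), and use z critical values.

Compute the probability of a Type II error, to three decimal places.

β ≈ 0.113

Noncentrality parameter: δ = d / √(1/n₁ + 1/n₂) = 0.93 / √(1/23 + 1/16) = 2.8568
Critical value for a two-sided test at α = 0.1: z_{α/2} = 1.645.
Power = Φ(δ − 1.645) + Φ(−δ − 1.645) = Φ(1.212) + Φ(-4.502) = 0.8872 + 0.0000 = 0.8872.
Type II error: β = 1 − power = 1 − 0.8872 = 0.1128.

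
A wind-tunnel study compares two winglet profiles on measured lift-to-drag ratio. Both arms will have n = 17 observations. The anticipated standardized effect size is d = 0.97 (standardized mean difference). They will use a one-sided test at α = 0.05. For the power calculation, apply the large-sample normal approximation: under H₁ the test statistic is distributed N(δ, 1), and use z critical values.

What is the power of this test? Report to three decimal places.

Noncentrality parameter: δ = d·√(n/2) = 0.97 × √(17/2) = 2.8280
One-sided α = 0.05 → critical value z_{0.05} = 1.645.
Power = Φ(δ − 1.645) = Φ(1.183) = 0.8816.

Power ≈ 0.882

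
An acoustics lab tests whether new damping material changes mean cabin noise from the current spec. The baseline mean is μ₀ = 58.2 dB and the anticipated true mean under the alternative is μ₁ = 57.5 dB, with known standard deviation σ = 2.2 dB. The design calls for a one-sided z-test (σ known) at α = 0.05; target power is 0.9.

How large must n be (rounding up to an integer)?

n = 85

Standardized effect: d = |μ₁ − μ₀| / σ = |57.5 − 58.2| / 2.2 = 0.3182
Set Φ(δ − 1.645) = 0.9; then δ − 1.645 = Φ⁻¹(0.9) = 1.282, giving δ = 2.926.
δ = d·√n ⇒ n = (δ/d)² = (2.926 / 0.3182)² = 84.59.
Round up to the next whole unit.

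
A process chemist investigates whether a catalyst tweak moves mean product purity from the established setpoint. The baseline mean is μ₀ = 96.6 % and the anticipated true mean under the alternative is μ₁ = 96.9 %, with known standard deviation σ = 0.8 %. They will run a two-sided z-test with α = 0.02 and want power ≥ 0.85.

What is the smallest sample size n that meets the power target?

n = 81

Standardized effect: d = |μ₁ − μ₀| / σ = |96.9 − 96.6| / 0.8 = 0.3750
Set Φ(δ − 2.326) = 0.85; then δ − 2.326 = Φ⁻¹(0.85) = 1.036, giving δ = 3.363.
(The Φ(−δ − z_{α/2}) term is vanishingly small for δ > 0 and is dropped in the standard sample-size formula.)
δ = d·√n ⇒ n = (δ/d)² = (3.363 / 0.3750)² = 80.41.
Rounding up, n = 81.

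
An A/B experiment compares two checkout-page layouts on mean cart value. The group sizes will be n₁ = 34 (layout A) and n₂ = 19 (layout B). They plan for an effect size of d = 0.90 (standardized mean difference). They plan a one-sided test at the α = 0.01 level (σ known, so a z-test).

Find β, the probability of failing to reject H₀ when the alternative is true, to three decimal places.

β ≈ 0.207

Noncentrality parameter: δ = d / √(1/n₁ + 1/n₂) = 0.90 / √(1/34 + 1/19) = 3.1421
Critical value for a one-sided test at α = 0.01: z_α = 2.326.
Power = P(Z > 2.326 − δ) = Φ(0.816) = 0.7927.
Type II error: β = 1 − power = 1 − 0.7927 = 0.2073.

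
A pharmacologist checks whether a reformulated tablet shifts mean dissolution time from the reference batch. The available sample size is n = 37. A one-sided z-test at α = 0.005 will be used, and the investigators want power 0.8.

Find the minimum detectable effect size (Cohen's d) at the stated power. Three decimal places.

Need Φ(δ − 2.576) = 0.8, so δ = 2.576 + 0.842 = 3.417.
δ = d·√n ⇒ d = δ/√n = 3.417/√37 = 0.5618.

d ≈ 0.562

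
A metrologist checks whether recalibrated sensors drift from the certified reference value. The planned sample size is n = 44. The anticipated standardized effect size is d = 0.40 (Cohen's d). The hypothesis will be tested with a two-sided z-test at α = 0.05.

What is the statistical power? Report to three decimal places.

Power ≈ 0.756

Noncentrality parameter: δ = d·√n = 0.40 × √44 = 2.6533
Critical value for a two-sided test at α = 0.05: z_{α/2} = 1.960.
Power = Φ(δ − 1.960) + Φ(−δ − 1.960) = Φ(0.693) + Φ(-4.613) = 0.7560 + 0.0000 = 0.7560.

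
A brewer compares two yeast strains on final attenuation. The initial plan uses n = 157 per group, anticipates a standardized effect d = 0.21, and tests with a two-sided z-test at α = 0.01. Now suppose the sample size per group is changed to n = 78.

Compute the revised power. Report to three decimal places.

Power ≈ 0.103

With n = 78 per group: δ = d·√(n/2) = 0.21 × √(78/2) = 1.3114. Critical value z_{0.005} = 2.576.
Revised power = Φ(δ − 2.576) + Φ(−δ − 2.576) = Φ(-1.264) + Φ(-3.887) = 0.1030 + 0.0001 = 0.1031.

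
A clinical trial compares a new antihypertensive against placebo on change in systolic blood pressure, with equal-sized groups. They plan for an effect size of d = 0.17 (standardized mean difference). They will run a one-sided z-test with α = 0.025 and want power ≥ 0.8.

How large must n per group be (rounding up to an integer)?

Set Φ(δ − 1.960) = 0.8; then δ − 1.960 = Φ⁻¹(0.8) = 0.842, giving δ = 2.802.
δ = d·√(n/2) ⇒ n = 2(δ/d)² = 2 × (2.802 / 0.17)² = 543.18.
Rounding up, n = 544 per group.

n = 544 per group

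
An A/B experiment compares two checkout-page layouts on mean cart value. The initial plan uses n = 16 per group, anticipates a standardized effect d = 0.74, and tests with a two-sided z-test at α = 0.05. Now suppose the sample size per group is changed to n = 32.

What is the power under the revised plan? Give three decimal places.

With n = 32 per group: δ = d·√(n/2) = 0.74 × √(32/2) = 2.9600. Critical value z_{0.025} = 1.960.
Revised power = Φ(δ − 1.960) + Φ(−δ − 1.960) = Φ(1.000) + Φ(-4.920) = 0.8414 + 0.0000 = 0.8414.

Power ≈ 0.841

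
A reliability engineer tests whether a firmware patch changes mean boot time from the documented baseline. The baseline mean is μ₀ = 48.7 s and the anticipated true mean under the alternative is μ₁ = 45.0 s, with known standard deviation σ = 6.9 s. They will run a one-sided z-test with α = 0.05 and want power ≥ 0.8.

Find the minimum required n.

Standardized effect: d = |μ₁ − μ₀| / σ = |45.0 − 48.7| / 6.9 = 0.5362
For power 0.8 need Φ(δ − z_{0.05}) = 0.8, so δ = z_{0.05} + z_{0.20} = 1.645 + 0.842 = 2.486.
δ = d·√n ⇒ n = (δ/d)² = (2.486 / 0.5362)² = 21.50.
Rounding up, n = 22.

n = 22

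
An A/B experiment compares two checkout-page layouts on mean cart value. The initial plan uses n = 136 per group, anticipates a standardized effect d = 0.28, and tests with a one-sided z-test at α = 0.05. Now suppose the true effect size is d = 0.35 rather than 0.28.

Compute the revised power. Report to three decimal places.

With d = 0.35: δ = d·√(n/2) = 0.35 × √(136/2) = 2.8862. Critical value z_{0.05} = 1.645.
Revised power = P(Z > 1.645 − δ) = Φ(1.241) = 0.8928.

Power ≈ 0.893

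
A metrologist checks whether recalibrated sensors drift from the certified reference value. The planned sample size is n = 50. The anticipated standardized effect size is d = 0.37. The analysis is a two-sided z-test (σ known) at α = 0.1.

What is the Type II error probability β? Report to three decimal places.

β ≈ 0.166

Noncentrality parameter: δ = d·√n = 0.37 × √50 = 2.6163
Critical value for a two-sided test at α = 0.1: z_{α/2} = 1.645.
Power = Φ(δ − 1.645) + Φ(−δ − 1.645) = Φ(0.971) + Φ(-4.261) = 0.8343 + 0.0000 = 0.8343.
Type II error: β = 1 − power = 1 − 0.8343 = 0.1657.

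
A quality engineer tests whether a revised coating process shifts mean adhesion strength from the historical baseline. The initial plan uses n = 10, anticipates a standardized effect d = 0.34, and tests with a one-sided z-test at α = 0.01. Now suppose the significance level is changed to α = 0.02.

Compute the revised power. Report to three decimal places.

δ = d·√n = 0.34 × √10 = 1.0752 (unchanged). New critical value: z_{0.02} = 2.054.
Revised power = Φ(δ − 2.054) = Φ(-0.979) = 0.1639.

Power ≈ 0.164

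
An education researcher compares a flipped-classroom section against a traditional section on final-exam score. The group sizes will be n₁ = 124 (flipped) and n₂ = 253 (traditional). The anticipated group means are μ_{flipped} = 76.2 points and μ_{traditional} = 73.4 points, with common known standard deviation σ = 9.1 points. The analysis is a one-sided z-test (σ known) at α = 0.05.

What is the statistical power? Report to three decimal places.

Standardized effect: d = |μ_{flipped} − μ_{traditional}| / σ = |76.2 − 73.4| / 9.1 = 0.3077
Noncentrality parameter: δ = d / √(1/n₁ + 1/n₂) = 0.3077 / √(1/124 + 1/253) = 2.8068
Critical value for a one-sided test at α = 0.05: z_α = 1.645.
Power = P(Z > 1.645 − δ) = Φ(1.162) = 0.8774.

Power ≈ 0.877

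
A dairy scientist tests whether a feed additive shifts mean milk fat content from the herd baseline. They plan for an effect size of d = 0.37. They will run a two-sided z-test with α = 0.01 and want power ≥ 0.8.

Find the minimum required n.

n = 86

Set Φ(δ − 2.576) = 0.8; then δ − 2.576 = Φ⁻¹(0.8) = 0.842, giving δ = 3.417.
(Ignoring the negligible lower-tail rejection probability gives the usual closed-form inversion.)
δ = d·√n ⇒ n = (δ/d)² = (3.417 / 0.37)² = 85.31.
Rounding up, n = 86.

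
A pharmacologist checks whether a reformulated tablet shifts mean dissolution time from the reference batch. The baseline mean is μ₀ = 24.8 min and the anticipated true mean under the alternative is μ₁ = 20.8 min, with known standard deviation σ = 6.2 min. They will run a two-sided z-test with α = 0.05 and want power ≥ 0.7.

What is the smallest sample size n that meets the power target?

Standardized effect: d = |μ₁ − μ₀| / σ = |20.8 − 24.8| / 6.2 = 0.6452
Set Φ(δ − 1.960) = 0.7; then δ − 1.960 = Φ⁻¹(0.7) = 0.524, giving δ = 2.484.
(For δ > 0 the lower-tail rejection region contributes negligibly to power, so the one-term inversion is standard.)
δ = d·√n ⇒ n = (δ/d)² = (2.484 / 0.6452)² = 14.83.
Round up to the next whole unit.

n = 15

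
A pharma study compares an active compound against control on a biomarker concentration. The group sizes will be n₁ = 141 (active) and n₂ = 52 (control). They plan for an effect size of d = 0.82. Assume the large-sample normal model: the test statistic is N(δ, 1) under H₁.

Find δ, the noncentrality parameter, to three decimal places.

The noncentrality parameter scales effect size by the design's sample-size factor: δ = d / √(1/n₁ + 1/n₂) = 0.82 / √(1/141 + 1/52) = 5.0541

δ ≈ 5.054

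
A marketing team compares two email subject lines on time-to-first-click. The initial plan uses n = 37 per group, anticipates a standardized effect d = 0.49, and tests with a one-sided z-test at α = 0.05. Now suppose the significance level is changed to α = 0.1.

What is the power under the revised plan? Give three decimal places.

δ = d·√(n/2) = 0.49 × √(37/2) = 2.1076 (unchanged). New critical value: z_{0.1} = 1.282.
Revised power = Φ(δ − 1.282) = Φ(0.826) = 0.7956.

Power ≈ 0.796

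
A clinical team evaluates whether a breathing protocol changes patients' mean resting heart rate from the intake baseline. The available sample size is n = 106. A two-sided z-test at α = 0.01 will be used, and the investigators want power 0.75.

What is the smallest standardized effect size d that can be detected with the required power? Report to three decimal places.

Need Φ(δ − 2.576) = 0.75, so δ = 2.576 + 0.674 = 3.250.
(Lower-tail contribution to power is negligible for δ > 0.)
δ = d·√n ⇒ d = δ/√n = 3.250/√106 = 0.3157.

d ≈ 0.316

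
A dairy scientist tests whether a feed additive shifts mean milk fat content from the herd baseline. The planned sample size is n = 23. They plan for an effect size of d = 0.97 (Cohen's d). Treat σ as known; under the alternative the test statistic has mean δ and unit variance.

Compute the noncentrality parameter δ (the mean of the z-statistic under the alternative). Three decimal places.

The noncentrality parameter scales effect size by the design's sample-size factor: δ = d·√n = 0.97 × √23 = 4.6520

δ ≈ 4.652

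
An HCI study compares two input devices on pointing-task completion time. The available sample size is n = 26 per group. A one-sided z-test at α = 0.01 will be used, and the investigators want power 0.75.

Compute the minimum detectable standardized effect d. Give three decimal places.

Need Φ(δ − 2.326) = 0.75, so δ = 2.326 + 0.674 = 3.001.
δ = d·√(n/2) ⇒ d = δ/√(n/2) = 3.001/√(26/2) = 0.8323.

d ≈ 0.832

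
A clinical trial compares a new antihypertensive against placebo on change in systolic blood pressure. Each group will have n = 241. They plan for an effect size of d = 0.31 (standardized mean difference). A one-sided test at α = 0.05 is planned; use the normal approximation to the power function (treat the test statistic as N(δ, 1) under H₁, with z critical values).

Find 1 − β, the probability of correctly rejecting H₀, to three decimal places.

Noncentrality parameter: δ = d·√(n/2) = 0.31 × √(241/2) = 3.4029
Critical value for a one-sided test at α = 0.05: z_α = 1.645.
Power = P(Z > 1.645 − δ) = Φ(1.758) = 0.9606.

Power ≈ 0.961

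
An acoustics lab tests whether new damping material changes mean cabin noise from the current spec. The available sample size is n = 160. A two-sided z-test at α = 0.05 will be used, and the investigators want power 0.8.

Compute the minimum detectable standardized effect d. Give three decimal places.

Required noncentrality: δ = z_{0.025} + z_{0.20} = 1.960 + 0.842 = 2.802.
(The second rejection-region term Φ(−δ − z_{α/2}) is negligible and dropped.)
δ = d·√n ⇒ d = δ/√n = 2.802/√160 = 0.2215.

d ≈ 0.221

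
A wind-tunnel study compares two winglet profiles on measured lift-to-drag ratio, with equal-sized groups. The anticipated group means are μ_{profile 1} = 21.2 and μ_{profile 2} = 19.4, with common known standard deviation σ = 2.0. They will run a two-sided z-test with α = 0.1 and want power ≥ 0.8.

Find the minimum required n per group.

Standardized effect: d = |μ_{profile 1} − μ_{profile 2}| / σ = |21.2 − 19.4| / 2.0 = 0.9000
Set Φ(δ − 1.645) = 0.8; then δ − 1.645 = Φ⁻¹(0.8) = 0.842, giving δ = 2.486.
(For δ > 0 the lower-tail rejection region contributes negligibly to power, so the one-term inversion is standard.)
δ = d·√(n/2) ⇒ n = 2(δ/d)² = 2 × (2.486 / 0.9000)² = 15.27.
Rounding up, n = 16 per group.

n = 16 per group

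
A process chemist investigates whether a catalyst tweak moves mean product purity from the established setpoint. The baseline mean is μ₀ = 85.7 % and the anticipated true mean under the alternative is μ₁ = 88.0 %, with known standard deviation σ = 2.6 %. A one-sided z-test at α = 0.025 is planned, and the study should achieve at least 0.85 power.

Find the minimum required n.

n = 12

Standardized effect: d = |μ₁ − μ₀| / σ = |88.0 − 85.7| / 2.6 = 0.8846
Set Φ(δ − 1.960) = 0.85; then δ − 1.960 = Φ⁻¹(0.85) = 1.036, giving δ = 2.996.
δ = d·√n ⇒ n = (δ/d)² = (2.996 / 0.8846)² = 11.47.
Round up to the next whole unit.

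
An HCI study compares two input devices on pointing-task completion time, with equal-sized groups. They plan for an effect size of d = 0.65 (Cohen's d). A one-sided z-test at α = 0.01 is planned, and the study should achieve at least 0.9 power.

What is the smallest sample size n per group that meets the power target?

For power 0.9 need Φ(δ − z_{0.01}) = 0.9, so δ = z_{0.01} + z_{0.10} = 2.326 + 1.282 = 3.608.
δ = d·√(n/2) ⇒ n = 2(δ/d)² = 2 × (3.608 / 0.65)² = 61.62.
Round up to the next whole unit.

n = 62 per group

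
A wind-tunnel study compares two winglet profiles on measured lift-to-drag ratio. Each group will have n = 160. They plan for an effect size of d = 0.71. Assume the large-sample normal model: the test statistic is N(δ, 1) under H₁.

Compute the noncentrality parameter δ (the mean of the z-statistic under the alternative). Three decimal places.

δ ≈ 6.350

δ = d·√(n/2) = 0.71 × √(160/2) = 6.3504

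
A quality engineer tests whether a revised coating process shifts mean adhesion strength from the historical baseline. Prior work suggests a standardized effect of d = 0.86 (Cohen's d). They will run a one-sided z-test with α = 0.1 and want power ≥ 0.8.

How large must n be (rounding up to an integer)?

n = 7

For power 0.8 need Φ(δ − z_{0.1}) = 0.8, so δ = z_{0.1} + z_{0.20} = 1.282 + 0.842 = 2.123.
δ = d·√n ⇒ n = (δ/d)² = (2.123 / 0.86)² = 6.10.
Round up to the next whole unit.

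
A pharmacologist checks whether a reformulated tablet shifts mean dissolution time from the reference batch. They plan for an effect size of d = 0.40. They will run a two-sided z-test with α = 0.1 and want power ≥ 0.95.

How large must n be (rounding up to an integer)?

n = 68

For power 0.95 need Φ(δ − z_{0.05}) = 0.95, so δ = z_{0.05} + z_{0.05} = 1.645 + 1.645 = 3.290.
(Ignoring the negligible lower-tail rejection probability gives the usual closed-form inversion.)
δ = d·√n ⇒ n = (δ/d)² = (3.290 / 0.40)² = 67.64.
Round up to the next whole unit.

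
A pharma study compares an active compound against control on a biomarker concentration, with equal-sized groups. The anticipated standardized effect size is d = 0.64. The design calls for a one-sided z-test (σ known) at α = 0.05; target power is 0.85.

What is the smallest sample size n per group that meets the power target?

n = 36 per group

Set Φ(δ − 1.645) = 0.85; then δ − 1.645 = Φ⁻¹(0.85) = 1.036, giving δ = 2.681.
δ = d·√(n/2) ⇒ n = 2(δ/d)² = 2 × (2.681 / 0.64)² = 35.10.
Rounding up, n = 36 per group.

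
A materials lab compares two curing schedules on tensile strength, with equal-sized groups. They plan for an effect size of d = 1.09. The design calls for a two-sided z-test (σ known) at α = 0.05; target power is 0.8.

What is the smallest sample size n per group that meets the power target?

Set Φ(δ − 1.960) = 0.8; then δ − 1.960 = Φ⁻¹(0.8) = 0.842, giving δ = 2.802.
(Ignoring the negligible lower-tail rejection probability gives the usual closed-form inversion.)
δ = d·√(n/2) ⇒ n = 2(δ/d)² = 2 × (2.802 / 1.09)² = 13.21.
Round up to the next whole unit.

n = 14 per group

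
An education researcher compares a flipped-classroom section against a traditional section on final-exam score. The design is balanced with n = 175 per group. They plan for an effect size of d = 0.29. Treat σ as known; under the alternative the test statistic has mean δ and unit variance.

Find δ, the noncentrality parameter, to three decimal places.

δ = d·√(n/2) = 0.29 × √(175/2) = 2.7127

δ ≈ 2.713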